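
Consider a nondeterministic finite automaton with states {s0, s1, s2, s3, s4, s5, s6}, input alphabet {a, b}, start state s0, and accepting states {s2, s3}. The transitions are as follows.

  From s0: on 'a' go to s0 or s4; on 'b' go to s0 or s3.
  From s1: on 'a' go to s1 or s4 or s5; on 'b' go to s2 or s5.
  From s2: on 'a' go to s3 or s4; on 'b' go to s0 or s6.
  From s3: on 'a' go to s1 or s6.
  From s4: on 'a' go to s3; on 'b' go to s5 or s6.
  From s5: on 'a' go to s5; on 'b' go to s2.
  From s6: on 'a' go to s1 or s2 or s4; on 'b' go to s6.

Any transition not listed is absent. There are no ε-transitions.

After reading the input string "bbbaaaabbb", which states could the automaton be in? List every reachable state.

{s0, s3, s6}

Start in {s0}.
Read 'b': {s0} → {s0, s3}.
Read 'b': {s0, s3} → {s0, s3}.
Read 'b': {s0, s3} → {s0, s3}.
Read 'a': {s0, s3} → {s0, s1, s4, s6}.
Read 'a': {s0, s1, s4, s6} → {s0, s1, s2, s3, s4, s5}.
Read 'a': {s0, s1, s2, s3, s4, s5} → {s0, s1, s3, s4, s5, s6}.
Read 'a': {s0, s1, s3, s4, s5, s6} → {s0, s1, s2, s3, s4, s5, s6}.
Read 'b': {s0, s1, s2, s3, s4, s5, s6} → {s0, s2, s3, s5, s6}.
Read 'b': {s0, s2, s3, s5, s6} → {s0, s2, s3, s6}.
Read 'b': {s0, s2, s3, s6} → {s0, s3, s6}.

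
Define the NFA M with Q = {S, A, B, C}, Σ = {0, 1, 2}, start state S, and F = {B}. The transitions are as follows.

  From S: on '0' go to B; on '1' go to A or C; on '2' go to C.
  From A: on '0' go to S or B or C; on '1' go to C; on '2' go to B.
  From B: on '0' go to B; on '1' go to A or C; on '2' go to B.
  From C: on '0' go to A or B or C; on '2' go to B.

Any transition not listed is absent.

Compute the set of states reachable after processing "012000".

Start in {S}.
Read '0': S→{B}; now {B}.
Read '1': B→{A, C}; now {A, C}.
Read '2': A→{B}, C→{B}; now {B}.
Read '0': B→{B}; now {B}.
Read '0': B→{B}; now {B}.
Read '0': B→{B}; now {B}.

{B}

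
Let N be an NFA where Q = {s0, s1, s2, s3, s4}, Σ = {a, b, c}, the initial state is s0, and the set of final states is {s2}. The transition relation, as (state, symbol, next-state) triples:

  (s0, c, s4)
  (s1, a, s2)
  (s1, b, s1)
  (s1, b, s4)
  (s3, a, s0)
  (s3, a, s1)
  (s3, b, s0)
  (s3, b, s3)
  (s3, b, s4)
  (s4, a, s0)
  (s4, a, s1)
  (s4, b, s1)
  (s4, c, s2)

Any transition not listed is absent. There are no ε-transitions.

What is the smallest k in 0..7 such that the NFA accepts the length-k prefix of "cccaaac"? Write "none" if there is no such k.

Start in {s0}.
Read 'c': {s0} → {s4}.
Read 'c': {s4} → {s2}.
None of the earlier sets intersect F, but {s2} does.

2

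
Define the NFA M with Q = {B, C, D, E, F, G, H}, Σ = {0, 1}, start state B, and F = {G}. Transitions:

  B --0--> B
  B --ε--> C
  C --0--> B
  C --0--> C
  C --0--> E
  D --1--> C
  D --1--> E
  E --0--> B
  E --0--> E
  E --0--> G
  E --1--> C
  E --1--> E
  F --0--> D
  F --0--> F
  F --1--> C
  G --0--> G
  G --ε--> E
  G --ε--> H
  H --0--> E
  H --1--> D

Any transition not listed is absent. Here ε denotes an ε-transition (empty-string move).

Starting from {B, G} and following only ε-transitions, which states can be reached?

{B, C, E, G, H}

Begin with {B, G}.
ε-move G → E; add E.
ε-move G → H; add H.
ε-move B → C; add C.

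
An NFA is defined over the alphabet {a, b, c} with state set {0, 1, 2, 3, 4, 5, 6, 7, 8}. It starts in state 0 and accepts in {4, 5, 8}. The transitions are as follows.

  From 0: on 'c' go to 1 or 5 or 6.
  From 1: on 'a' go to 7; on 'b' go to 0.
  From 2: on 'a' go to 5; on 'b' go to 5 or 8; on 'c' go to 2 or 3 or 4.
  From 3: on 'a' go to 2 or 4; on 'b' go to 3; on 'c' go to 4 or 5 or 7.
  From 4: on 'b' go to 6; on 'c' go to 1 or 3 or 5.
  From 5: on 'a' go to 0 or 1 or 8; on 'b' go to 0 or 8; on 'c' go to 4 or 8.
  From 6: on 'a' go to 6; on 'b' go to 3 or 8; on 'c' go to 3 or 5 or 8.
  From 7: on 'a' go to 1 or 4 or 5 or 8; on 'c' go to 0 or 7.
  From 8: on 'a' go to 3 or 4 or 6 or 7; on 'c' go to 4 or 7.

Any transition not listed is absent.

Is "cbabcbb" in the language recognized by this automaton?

Start in {0}.
Read 'c': {0} → {1, 5, 6}.
Read 'b': {1, 5, 6} → {0, 3, 8}.
Read 'a': {0, 3, 8} → {2, 3, 4, 6, 7}.
Read 'b': {2, 3, 4, 6, 7} → {3, 5, 6, 8}.
Read 'c': {3, 5, 6, 8} → {3, 4, 5, 7, 8}.
Read 'b': {3, 4, 5, 7, 8} → {0, 3, 6, 8}.
Read 'b': {0, 3, 6, 8} → {3, 8}.
The final set {3, 8} contains the accepting state 8.

Yes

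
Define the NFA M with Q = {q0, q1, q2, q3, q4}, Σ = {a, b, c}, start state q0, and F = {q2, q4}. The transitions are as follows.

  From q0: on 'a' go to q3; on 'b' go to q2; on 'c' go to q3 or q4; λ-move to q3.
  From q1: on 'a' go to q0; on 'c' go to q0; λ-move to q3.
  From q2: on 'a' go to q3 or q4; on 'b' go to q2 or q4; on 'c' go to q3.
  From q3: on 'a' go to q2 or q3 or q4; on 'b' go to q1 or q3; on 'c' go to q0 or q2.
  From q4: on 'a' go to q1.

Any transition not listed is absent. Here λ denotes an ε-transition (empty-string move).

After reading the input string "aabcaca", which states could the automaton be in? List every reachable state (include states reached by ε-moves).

Start: ε-closure({q0}) = {q0, q3}.
Read 'a': {q0, q3} → {q2, q3, q4}.
Read 'a': {q2, q3, q4} → {q1, q2, q3, q4}.
Read 'b': {q1, q2, q3, q4} → {q1, q2, q3, q4}.
Read 'c': {q1, q2, q3, q4} → {q0, q2, q3}.
Read 'a': {q0, q2, q3} → {q2, q3, q4}.
Read 'c': {q2, q3, q4} → {q0, q2, q3}.
Read 'a': {q0, q2, q3} → {q2, q3, q4}.

{q2, q3, q4}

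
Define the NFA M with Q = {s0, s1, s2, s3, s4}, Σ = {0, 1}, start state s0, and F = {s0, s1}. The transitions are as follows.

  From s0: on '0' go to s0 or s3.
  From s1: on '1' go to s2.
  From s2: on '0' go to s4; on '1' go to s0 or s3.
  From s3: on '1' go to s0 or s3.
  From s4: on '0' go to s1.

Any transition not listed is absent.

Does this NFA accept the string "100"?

Start in {s0}.
Read '1': s0→∅; now ∅.
The set is empty and remains empty for the remaining 2 symbols.
The final set ∅ contains no accepting state.

No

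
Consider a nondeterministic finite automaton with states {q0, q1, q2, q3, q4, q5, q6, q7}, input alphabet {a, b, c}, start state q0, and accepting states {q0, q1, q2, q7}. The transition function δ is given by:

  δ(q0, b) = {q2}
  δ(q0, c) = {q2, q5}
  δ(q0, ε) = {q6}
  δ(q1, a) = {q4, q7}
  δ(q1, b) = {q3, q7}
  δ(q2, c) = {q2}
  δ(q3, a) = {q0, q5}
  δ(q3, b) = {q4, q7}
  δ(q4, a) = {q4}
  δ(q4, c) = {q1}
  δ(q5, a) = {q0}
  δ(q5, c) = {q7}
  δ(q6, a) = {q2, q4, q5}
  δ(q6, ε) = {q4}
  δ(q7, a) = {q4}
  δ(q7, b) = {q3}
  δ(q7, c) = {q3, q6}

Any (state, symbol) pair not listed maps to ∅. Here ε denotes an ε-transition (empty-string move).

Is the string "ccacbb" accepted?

Yes

Start: ε-closure({q0}) = {q0, q4, q6}.
Read 'c': {q0, q4, q6} → {q1, q2, q5}.
Read 'c': {q1, q2, q5} → {q2, q7}.
Read 'a': {q2, q7} → {q4}.
Read 'c': {q4} → {q1}.
Read 'b': {q1} → {q3, q7}.
Read 'b': {q3, q7} → {q3, q4, q7}.
The final set {q3, q4, q7} contains the accepting state q7.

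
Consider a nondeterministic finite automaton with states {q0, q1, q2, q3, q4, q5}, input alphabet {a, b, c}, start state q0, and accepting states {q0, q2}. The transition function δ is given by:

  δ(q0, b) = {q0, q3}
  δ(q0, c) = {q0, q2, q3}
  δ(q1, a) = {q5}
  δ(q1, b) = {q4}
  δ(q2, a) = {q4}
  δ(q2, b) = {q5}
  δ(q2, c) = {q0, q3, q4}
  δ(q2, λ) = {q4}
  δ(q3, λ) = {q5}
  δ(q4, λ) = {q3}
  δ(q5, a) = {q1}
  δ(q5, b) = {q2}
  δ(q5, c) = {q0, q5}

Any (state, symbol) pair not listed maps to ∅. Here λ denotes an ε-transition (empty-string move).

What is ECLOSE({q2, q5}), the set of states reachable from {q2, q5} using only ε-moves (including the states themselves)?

Begin with {q2, q5}.
ε-move q2 → q4; add q4.
ε-move q4 → q3; add q3.

{q2, q3, q4, q5}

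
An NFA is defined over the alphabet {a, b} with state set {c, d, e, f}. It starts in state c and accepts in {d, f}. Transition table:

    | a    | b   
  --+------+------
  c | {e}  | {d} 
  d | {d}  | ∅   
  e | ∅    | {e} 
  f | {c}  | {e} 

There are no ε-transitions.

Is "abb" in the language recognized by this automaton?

Start in {c}.
Read 'a': {c} → {e}.
Read 'b': {e} → {e}.
Read 'b': {e} → {e}.
The final set {e} contains no accepting state.

No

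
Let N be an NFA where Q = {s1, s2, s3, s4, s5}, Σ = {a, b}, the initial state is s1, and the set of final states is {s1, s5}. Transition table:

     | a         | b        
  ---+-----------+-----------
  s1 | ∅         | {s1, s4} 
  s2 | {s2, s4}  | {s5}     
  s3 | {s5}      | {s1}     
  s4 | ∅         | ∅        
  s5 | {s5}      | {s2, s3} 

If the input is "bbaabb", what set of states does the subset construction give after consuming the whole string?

Start in {s1}.
Read 'b': {s1} → {s1, s4}.
Read 'b': {s1, s4} → {s1, s4}.
Read 'a': {s1, s4} → ∅.
The set is empty and remains empty for the remaining 3 symbols.

∅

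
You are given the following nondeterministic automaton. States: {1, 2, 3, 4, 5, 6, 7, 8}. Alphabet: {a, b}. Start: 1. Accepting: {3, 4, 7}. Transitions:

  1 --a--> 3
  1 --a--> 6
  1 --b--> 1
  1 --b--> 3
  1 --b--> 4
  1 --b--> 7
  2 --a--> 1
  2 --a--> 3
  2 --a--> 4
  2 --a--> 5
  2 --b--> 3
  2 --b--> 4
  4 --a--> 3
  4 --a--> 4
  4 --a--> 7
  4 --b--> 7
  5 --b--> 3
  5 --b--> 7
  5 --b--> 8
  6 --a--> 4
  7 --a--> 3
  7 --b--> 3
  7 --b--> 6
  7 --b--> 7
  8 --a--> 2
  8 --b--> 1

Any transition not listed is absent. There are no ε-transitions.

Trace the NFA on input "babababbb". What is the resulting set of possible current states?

Start in {1}.
Read 'b': {1} → {1, 3, 4, 7}.
Read 'a': {1, 3, 4, 7} → {3, 4, 6, 7}.
Read 'b': {3, 4, 6, 7} → {3, 6, 7}.
Read 'a': {3, 6, 7} → {3, 4}.
Read 'b': {3, 4} → {7}.
Read 'a': {7} → {3}.
Read 'b': {3} → ∅.
The set is empty and remains empty for the remaining 2 symbols.

∅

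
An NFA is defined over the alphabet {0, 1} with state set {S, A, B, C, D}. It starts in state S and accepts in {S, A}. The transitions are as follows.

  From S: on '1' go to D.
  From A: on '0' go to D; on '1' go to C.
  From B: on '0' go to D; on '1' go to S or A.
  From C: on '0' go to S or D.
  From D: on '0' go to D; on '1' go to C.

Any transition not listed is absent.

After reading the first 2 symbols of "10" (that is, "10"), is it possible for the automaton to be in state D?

Yes

Start in {S}.
Read '1': {S} → {D}.
Read '0': {D} → {D}.
State D is in {D}.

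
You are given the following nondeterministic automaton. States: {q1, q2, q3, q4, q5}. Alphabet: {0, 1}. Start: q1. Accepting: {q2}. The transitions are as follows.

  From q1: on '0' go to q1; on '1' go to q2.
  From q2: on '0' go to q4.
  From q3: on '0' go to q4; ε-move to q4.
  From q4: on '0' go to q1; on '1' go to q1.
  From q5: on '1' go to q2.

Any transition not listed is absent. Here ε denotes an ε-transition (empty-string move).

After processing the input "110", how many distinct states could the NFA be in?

0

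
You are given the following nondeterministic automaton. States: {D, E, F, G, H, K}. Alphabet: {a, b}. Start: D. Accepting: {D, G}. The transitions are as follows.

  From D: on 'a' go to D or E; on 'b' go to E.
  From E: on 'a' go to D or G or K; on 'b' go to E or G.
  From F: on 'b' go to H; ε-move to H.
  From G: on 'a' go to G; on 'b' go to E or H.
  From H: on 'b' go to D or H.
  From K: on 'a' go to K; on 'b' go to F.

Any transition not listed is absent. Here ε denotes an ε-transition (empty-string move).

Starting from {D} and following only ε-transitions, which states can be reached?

{D}

Begin with {D}.
No ε-moves leave this set, so the closure equals the set itself.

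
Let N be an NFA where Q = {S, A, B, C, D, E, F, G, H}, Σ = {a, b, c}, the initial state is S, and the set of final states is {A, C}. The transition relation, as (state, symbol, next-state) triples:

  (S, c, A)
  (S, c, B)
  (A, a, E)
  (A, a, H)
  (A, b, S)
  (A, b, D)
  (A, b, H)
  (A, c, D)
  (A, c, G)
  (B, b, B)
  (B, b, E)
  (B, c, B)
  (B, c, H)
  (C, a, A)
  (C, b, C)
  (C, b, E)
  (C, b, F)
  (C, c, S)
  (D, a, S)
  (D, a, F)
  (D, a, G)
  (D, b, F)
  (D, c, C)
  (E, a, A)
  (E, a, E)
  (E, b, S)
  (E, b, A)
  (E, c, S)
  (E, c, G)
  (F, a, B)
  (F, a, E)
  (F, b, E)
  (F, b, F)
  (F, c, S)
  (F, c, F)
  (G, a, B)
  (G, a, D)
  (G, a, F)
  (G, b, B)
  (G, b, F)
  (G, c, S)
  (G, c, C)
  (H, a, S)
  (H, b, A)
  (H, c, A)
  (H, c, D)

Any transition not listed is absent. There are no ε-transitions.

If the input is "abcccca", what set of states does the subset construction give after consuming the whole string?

Start in {S}.
Read 'a': S→∅; now ∅.
The set is empty and remains empty for the remaining 6 symbols.

∅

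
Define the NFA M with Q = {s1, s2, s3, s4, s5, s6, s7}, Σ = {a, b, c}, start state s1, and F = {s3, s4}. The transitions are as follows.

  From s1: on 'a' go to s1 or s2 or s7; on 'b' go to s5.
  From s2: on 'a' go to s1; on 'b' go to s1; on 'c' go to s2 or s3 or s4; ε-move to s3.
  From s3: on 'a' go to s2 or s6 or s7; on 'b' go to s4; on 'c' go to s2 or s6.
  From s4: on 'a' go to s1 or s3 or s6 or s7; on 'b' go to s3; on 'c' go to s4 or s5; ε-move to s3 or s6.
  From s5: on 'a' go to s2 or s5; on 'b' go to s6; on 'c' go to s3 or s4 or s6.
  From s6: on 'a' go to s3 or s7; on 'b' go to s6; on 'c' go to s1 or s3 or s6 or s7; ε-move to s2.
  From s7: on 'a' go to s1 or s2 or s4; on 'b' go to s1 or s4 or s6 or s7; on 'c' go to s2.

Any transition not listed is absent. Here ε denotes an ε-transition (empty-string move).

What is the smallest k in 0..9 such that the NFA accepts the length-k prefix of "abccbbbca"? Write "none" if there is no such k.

Start in {s1}.
Read 'a': {s1} → {s1, s2, s3, s7}.
None of the earlier sets intersect F, but {s1, s2, s3, s7} does.

1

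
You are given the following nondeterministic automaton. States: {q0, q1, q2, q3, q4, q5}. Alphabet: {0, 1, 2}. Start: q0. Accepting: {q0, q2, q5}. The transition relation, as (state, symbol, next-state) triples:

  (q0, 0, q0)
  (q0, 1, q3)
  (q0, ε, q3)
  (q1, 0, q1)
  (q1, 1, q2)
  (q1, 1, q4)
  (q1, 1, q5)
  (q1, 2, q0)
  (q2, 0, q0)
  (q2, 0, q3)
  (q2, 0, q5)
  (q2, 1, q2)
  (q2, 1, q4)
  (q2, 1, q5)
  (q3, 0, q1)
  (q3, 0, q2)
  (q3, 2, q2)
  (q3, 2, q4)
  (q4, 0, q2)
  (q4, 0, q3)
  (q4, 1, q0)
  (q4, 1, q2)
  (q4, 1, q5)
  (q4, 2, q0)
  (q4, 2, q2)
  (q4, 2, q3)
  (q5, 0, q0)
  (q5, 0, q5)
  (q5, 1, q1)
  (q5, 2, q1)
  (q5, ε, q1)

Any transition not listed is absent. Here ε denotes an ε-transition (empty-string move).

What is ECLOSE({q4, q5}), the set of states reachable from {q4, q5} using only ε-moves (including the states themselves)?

Begin with {q4, q5}.
ε-move q5 → q1; add q1.

{q1, q4, q5}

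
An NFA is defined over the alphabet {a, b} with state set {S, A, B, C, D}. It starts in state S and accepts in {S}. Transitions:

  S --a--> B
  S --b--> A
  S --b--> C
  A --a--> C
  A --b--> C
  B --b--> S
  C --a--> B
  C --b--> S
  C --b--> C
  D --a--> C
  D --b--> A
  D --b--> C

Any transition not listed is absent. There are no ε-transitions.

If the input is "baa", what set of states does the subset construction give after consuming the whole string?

{B}

Start in {S}.
Read 'b': S→{A, C}; now {A, C}.
Read 'a': A→{C}, C→{B}; now {B, C}.
Read 'a': B→∅, C→{B}; now {B}.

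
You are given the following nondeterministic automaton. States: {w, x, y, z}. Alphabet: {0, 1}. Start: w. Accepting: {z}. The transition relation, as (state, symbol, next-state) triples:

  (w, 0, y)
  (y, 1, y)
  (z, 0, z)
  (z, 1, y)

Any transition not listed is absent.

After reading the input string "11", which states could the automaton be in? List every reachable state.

∅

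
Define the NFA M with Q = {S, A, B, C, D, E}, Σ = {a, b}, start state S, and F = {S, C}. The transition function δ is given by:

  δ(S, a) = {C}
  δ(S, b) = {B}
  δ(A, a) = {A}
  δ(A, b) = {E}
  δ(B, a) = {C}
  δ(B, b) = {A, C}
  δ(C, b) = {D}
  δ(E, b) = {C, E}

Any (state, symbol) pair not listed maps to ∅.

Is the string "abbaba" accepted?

No

Start in {S}.
Read 'a': S→{C}; now {C}.
Read 'b': C→{D}; now {D}.
Read 'b': D→∅; now ∅.
The set is empty and remains empty for the remaining 3 symbols.
The final set ∅ contains no accepting state.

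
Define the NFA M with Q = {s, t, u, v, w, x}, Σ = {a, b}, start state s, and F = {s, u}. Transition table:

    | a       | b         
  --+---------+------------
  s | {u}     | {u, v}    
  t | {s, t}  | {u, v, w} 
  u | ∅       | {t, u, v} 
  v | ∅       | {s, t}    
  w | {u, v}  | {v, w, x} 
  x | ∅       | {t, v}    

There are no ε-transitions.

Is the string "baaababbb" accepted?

No

Start in {s}.
Read 'b': s→{u, v}; now {u, v}.
Read 'a': u→∅, v→∅; now ∅.
The set is empty and remains empty for the remaining 7 symbols.
The final set ∅ contains no accepting state.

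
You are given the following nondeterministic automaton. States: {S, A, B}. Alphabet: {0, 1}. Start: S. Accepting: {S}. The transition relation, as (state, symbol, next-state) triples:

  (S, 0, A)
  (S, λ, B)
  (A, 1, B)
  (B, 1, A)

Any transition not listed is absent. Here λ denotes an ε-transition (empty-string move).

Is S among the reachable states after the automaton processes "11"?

Start: ε-closure({S}) = {S, B}.
Read '1': {S, B} → {A}.
Read '1': {A} → {B}.
State S is not in {B}.

No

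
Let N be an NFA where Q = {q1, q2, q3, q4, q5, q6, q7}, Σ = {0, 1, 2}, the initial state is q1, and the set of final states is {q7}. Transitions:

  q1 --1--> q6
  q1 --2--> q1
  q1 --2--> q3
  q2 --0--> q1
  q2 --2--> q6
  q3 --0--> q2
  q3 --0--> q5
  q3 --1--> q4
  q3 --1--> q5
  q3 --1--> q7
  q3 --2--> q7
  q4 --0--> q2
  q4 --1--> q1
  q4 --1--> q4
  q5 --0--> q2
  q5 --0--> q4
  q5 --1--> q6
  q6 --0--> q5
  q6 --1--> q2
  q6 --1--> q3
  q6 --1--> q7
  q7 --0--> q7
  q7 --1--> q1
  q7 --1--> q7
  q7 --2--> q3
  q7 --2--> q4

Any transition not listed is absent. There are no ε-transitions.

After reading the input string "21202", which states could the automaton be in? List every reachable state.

{q6}

Start in {q1}.
Read '2': {q1} → {q1, q3}.
Read '1': {q1, q3} → {q4, q5, q6, q7}.
Read '2': {q4, q5, q6, q7} → {q3, q4}.
Read '0': {q3, q4} → {q2, q5}.
Read '2': {q2, q5} → {q6}.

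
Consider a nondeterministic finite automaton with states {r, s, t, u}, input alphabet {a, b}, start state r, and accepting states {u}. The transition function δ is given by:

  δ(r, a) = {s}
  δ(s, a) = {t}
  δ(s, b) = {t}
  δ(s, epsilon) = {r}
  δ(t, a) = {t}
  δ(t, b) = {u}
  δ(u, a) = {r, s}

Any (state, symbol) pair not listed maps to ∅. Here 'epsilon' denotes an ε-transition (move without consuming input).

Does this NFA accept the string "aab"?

Yes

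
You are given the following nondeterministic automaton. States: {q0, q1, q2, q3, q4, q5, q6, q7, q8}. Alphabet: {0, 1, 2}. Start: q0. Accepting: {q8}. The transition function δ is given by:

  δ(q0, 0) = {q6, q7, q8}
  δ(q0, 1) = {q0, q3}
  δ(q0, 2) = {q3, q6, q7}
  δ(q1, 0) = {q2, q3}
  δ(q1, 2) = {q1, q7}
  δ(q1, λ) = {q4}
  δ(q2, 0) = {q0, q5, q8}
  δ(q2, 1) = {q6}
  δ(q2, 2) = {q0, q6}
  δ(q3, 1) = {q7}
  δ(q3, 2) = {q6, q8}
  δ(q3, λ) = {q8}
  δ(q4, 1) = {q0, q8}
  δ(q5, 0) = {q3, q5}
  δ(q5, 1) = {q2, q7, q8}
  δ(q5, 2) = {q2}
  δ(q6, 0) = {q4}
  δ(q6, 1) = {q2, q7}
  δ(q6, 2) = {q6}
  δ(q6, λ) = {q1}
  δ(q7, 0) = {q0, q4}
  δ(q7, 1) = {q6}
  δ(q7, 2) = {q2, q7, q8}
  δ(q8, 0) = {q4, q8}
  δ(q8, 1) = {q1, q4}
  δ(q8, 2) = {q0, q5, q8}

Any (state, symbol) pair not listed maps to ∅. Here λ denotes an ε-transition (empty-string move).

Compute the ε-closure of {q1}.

{q1, q4}

Begin with {q1}.
ε-move q1 → q4; add q4.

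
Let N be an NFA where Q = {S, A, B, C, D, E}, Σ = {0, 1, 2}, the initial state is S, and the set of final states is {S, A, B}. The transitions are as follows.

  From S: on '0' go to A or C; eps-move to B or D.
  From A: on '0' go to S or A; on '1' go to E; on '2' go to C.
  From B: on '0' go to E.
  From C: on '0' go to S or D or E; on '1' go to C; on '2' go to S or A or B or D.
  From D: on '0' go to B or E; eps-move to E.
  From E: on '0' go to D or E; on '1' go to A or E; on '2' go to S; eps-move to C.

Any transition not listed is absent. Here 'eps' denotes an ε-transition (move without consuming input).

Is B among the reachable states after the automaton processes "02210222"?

Yes

Start: ε-closure({S}) = {S, B, C, D, E}.
Read '0': {S, B, C, D, E} → {S, A, B, C, D, E}.
Read '2': {S, A, B, C, D, E} → {S, A, B, C, D, E}.
Read '2': {S, A, B, C, D, E} → {S, A, B, C, D, E}.
Read '1': {S, A, B, C, D, E} → {A, C, E}.
Read '0': {A, C, E} → {S, A, B, C, D, E}.
Read '2': {S, A, B, C, D, E} → {S, A, B, C, D, E}.
Read '2': {S, A, B, C, D, E} → {S, A, B, C, D, E}.
Read '2': {S, A, B, C, D, E} → {S, A, B, C, D, E}.
State B is in {S, A, B, C, D, E}.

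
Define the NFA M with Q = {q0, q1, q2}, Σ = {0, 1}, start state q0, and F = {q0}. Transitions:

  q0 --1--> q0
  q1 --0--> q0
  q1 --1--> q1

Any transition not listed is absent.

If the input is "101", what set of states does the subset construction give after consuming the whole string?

Start in {q0}.
Read '1': q0→{q0}; now {q0}.
Read '0': q0→∅; now ∅.
The set is empty and remains empty for the remaining 1 symbol.

∅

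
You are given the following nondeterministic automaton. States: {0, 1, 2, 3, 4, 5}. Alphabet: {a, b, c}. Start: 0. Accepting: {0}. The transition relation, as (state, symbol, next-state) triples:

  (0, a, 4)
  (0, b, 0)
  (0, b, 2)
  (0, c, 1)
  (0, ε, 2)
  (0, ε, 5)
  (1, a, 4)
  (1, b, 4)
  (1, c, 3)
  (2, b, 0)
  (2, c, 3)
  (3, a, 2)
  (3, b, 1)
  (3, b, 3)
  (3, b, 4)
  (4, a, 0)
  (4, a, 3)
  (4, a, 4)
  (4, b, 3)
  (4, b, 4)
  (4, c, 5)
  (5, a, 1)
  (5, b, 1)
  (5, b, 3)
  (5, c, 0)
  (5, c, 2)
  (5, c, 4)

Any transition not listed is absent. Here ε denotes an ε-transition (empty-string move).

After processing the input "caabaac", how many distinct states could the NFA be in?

Start: ε-closure({0}) = {0, 2, 5}.
Read 'c': 0→{1}, 2→{3}, 5→{0, 2, 4}; union {0, 1, 2, 3, 4}; ε-closure = {0, 1, 2, 3, 4, 5}.
Read 'a': 0→{4}, 1→{4}, 2→∅, 3→{2}, 4→{0, 3, 4}, 5→{1}; union {0, 1, 2, 3, 4}; ε-closure = {0, 1, 2, 3, 4, 5}.
Read 'a': 0→{4}, 1→{4}, 2→∅, 3→{2}, 4→{0, 3, 4}, 5→{1}; union {0, 1, 2, 3, 4}; ε-closure = {0, 1, 2, 3, 4, 5}.
Read 'b': 0→{0, 2}, 1→{4}, 2→{0}, 3→{1, 3, 4}, 4→{3, 4}, 5→{1, 3}; union {0, 1, 2, 3, 4}; ε-closure = {0, 1, 2, 3, 4, 5}.
Read 'a': 0→{4}, 1→{4}, 2→∅, 3→{2}, 4→{0, 3, 4}, 5→{1}; union {0, 1, 2, 3, 4}; ε-closure = {0, 1, 2, 3, 4, 5}.
Read 'a': 0→{4}, 1→{4}, 2→∅, 3→{2}, 4→{0, 3, 4}, 5→{1}; union {0, 1, 2, 3, 4}; ε-closure = {0, 1, 2, 3, 4, 5}.
Read 'c': 0→{1}, 1→{3}, 2→{3}, 3→∅, 4→{5}, 5→{0, 2, 4}; now {0, 1, 2, 3, 4, 5}.
That set has 6 states.

6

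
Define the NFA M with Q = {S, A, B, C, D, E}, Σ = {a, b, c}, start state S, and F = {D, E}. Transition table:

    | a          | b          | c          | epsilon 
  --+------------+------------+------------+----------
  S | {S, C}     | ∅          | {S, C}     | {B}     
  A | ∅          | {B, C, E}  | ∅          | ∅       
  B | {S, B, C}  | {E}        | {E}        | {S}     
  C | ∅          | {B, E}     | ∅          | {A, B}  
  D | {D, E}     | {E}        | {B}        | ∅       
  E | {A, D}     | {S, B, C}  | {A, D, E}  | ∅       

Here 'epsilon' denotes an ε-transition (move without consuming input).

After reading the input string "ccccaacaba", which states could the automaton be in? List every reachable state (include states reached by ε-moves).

{S, A, B, C, D}

Start: ε-closure({S}) = {S, B}.
Read 'c': S→{S, C}, B→{E}; union {S, C, E}; ε-closure = {S, A, B, C, E}.
Read 'c': S→{S, C}, A→∅, B→{E}, C→∅, E→{A, D, E}; union {S, A, C, D, E}; ε-closure = {S, A, B, C, D, E}.
Read 'c': S→{S, C}, A→∅, B→{E}, C→∅, D→{B}, E→{A, D, E}; now {S, A, B, C, D, E}.
Read 'c': S→{S, C}, A→∅, B→{E}, C→∅, D→{B}, E→{A, D, E}; now {S, A, B, C, D, E}.
Read 'a': S→{S, C}, A→∅, B→{S, B, C}, C→∅, D→{D, E}, E→{A, D}; now {S, A, B, C, D, E}.
Read 'a': S→{S, C}, A→∅, B→{S, B, C}, C→∅, D→{D, E}, E→{A, D}; now {S, A, B, C, D, E}.
Read 'c': S→{S, C}, A→∅, B→{E}, C→∅, D→{B}, E→{A, D, E}; now {S, A, B, C, D, E}.
Read 'a': S→{S, C}, A→∅, B→{S, B, C}, C→∅, D→{D, E}, E→{A, D}; now {S, A, B, C, D, E}.
Read 'b': S→∅, A→{B, C, E}, B→{E}, C→{B, E}, D→{E}, E→{S, B, C}; union {S, B, C, E}; ε-closure = {S, A, B, C, E}.
Read 'a': S→{S, C}, A→∅, B→{S, B, C}, C→∅, E→{A, D}; now {S, A, B, C, D}.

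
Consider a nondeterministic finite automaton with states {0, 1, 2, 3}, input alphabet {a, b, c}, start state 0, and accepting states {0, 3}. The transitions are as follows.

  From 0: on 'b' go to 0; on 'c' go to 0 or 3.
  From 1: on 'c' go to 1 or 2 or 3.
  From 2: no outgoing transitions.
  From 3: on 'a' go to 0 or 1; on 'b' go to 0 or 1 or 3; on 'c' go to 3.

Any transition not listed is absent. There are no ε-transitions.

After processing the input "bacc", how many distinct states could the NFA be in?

Start in {0}.
Read 'b': 0→{0}; now {0}.
Read 'a': 0→∅; now ∅.
The set is empty and remains empty for the remaining 2 symbols.
That set has 0 states.

0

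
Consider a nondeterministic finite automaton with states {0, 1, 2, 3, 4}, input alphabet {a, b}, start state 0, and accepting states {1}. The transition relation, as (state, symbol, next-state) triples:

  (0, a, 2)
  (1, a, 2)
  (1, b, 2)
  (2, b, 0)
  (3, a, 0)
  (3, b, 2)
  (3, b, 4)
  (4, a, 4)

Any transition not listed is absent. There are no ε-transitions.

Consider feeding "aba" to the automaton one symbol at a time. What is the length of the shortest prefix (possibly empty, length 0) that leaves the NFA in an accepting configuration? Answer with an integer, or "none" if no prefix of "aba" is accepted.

none

Start in {0}.
Read 'a': {0} → {2}.
Read 'b': {2} → {0}.
Read 'a': {0} → {2}.
No reachable set along the way intersects F.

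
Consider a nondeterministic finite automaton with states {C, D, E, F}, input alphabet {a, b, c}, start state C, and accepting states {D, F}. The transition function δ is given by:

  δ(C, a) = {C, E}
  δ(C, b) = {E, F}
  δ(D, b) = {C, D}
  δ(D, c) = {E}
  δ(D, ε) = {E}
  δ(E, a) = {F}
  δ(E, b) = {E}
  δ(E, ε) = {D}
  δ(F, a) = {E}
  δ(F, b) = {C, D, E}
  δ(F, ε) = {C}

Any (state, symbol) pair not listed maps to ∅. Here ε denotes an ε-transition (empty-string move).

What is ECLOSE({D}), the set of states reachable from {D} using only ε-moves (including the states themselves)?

{D, E}

Begin with {D}.
ε-move D → E; add E.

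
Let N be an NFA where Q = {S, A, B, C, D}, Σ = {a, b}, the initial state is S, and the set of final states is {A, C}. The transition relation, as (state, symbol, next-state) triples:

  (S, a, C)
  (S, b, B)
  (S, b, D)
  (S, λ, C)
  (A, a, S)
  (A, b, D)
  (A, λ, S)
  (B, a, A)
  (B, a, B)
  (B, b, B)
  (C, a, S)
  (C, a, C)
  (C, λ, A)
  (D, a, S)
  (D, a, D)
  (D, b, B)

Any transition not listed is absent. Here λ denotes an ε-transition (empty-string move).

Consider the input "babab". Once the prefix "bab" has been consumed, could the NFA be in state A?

No

Start: ε-closure({S}) = {S, A, C}.
Read 'b': S→{B, D}, A→{D}, C→∅; now {B, D}.
Read 'a': B→{A, B}, D→{S, D}; union {S, A, B, D}; ε-closure = {S, A, B, C, D}.
Read 'b': S→{B, D}, A→{D}, B→{B}, C→∅, D→{B}; now {B, D}.
State A is not in {B, D}.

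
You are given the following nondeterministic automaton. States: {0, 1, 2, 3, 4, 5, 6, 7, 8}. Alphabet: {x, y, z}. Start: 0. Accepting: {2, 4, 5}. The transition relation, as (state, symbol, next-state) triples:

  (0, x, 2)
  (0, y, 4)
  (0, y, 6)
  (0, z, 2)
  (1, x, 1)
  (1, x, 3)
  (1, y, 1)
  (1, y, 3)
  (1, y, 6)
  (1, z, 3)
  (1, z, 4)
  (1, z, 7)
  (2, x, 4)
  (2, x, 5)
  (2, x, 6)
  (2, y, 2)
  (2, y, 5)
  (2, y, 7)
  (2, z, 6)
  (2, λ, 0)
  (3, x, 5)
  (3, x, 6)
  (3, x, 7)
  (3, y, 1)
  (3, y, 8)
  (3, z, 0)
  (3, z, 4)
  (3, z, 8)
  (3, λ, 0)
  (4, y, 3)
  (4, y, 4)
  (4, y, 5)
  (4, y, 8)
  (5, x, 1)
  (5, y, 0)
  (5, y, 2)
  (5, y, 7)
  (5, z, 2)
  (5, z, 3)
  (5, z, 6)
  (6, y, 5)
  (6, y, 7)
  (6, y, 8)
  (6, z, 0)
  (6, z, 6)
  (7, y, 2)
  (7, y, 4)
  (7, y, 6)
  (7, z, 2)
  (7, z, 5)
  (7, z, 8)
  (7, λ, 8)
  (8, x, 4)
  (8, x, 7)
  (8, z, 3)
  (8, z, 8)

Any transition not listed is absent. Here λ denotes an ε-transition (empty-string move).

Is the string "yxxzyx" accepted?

No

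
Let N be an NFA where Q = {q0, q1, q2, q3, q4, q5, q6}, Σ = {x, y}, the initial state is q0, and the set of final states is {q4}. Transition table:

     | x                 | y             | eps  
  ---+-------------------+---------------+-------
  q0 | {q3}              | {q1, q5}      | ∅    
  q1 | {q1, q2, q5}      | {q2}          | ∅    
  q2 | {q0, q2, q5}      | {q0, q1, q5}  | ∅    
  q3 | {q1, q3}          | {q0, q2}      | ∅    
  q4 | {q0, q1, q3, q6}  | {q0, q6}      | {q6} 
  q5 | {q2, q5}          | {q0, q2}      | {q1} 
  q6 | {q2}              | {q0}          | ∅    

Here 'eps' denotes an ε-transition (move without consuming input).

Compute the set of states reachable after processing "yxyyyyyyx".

{q0, q1, q2, q3, q5}

Start in {q0}.
Read 'y': q0→{q1, q5}; now {q1, q5}.
Read 'x': q1→{q1, q2, q5}, q5→{q2, q5}; now {q1, q2, q5}.
Read 'y': q1→{q2}, q2→{q0, q1, q5}, q5→{q0, q2}; now {q0, q1, q2, q5}.
Read 'y': q0→{q1, q5}, q1→{q2}, q2→{q0, q1, q5}, q5→{q0, q2}; now {q0, q1, q2, q5}.
Read 'y': q0→{q1, q5}, q1→{q2}, q2→{q0, q1, q5}, q5→{q0, q2}; now {q0, q1, q2, q5}.
Read 'y': q0→{q1, q5}, q1→{q2}, q2→{q0, q1, q5}, q5→{q0, q2}; now {q0, q1, q2, q5}.
Read 'y': q0→{q1, q5}, q1→{q2}, q2→{q0, q1, q5}, q5→{q0, q2}; now {q0, q1, q2, q5}.
Read 'y': q0→{q1, q5}, q1→{q2}, q2→{q0, q1, q5}, q5→{q0, q2}; now {q0, q1, q2, q5}.
Read 'x': q0→{q3}, q1→{q1, q2, q5}, q2→{q0, q2, q5}, q5→{q2, q5}; now {q0, q1, q2, q3, q5}.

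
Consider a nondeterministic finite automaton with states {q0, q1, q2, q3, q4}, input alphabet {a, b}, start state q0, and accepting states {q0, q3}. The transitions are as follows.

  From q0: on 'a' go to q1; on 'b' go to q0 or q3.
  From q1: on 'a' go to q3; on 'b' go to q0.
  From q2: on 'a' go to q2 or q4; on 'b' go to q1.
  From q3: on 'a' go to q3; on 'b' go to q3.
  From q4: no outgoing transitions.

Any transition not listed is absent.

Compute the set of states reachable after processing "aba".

{q1}

Start in {q0}.
Read 'a': q0→{q1}; now {q1}.
Read 'b': q1→{q0}; now {q0}.
Read 'a': q0→{q1}; now {q1}.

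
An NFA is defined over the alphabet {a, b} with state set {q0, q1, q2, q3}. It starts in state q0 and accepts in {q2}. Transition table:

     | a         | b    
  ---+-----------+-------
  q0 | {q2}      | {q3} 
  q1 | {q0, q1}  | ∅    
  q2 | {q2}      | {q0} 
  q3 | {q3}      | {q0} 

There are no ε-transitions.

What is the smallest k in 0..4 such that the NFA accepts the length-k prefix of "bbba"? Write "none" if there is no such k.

Start in {q0}.
Read 'b': {q0} → {q3}.
Read 'b': {q3} → {q0}.
Read 'b': {q0} → {q3}.
Read 'a': {q3} → {q3}.
No reachable set along the way intersects F.

none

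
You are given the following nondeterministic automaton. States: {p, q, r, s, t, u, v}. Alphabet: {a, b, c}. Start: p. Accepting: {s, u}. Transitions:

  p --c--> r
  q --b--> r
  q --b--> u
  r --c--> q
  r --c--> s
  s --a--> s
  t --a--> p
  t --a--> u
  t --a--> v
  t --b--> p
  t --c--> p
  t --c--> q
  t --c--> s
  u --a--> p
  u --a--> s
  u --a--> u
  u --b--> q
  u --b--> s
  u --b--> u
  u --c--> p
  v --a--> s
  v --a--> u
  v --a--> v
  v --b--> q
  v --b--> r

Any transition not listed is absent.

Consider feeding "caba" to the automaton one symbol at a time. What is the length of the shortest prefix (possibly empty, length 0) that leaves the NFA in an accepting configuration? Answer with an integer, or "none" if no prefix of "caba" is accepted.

Start in {p}.
Read 'c': {p} → {r}.
Read 'a': {r} → ∅.
The set is empty and remains empty for the remaining 2 symbols.
No reachable set along the way intersects F.

none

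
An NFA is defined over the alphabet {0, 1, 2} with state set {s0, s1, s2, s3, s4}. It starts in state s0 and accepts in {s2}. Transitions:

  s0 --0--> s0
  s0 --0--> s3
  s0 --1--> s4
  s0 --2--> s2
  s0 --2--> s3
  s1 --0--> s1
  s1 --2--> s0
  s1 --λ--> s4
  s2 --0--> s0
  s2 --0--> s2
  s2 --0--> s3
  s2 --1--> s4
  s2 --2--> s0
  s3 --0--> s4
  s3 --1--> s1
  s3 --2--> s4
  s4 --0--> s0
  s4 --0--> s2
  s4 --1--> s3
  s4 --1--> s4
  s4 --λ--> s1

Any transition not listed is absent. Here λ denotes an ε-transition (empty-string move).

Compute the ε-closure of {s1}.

{s1, s4}

Begin with {s1}.
ε-move s1 → s4; add s4.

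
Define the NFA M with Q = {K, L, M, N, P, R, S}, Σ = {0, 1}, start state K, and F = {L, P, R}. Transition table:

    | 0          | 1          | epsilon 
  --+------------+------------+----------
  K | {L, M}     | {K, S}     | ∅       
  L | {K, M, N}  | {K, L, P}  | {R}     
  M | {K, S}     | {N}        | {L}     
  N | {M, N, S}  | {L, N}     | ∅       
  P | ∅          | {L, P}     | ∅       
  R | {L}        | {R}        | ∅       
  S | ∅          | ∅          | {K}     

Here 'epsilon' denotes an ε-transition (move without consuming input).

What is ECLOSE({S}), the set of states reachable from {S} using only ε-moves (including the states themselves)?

{K, S}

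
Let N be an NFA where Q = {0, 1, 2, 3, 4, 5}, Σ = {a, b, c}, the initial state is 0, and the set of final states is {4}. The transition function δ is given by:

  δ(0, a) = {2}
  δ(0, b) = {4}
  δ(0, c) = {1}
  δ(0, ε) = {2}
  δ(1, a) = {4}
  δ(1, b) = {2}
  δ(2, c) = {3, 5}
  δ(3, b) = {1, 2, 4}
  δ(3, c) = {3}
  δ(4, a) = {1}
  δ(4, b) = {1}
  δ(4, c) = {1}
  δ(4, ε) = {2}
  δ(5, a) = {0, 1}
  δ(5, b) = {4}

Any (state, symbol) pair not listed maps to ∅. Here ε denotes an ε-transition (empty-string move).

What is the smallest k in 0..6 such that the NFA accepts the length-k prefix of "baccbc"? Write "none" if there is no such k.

1

Start: ε-closure({0}) = {0, 2}.
Read 'b': {0, 2} → {2, 4}.
None of the earlier sets intersect F, but {2, 4} does.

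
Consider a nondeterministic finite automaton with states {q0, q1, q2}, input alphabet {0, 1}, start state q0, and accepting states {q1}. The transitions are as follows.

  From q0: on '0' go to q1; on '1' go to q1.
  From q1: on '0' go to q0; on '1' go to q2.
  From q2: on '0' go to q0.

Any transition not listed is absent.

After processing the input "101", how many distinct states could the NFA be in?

Start in {q0}.
Read '1': q0→{q1}; now {q1}.
Read '0': q1→{q0}; now {q0}.
Read '1': q0→{q1}; now {q1}.
That set has 1 state.

1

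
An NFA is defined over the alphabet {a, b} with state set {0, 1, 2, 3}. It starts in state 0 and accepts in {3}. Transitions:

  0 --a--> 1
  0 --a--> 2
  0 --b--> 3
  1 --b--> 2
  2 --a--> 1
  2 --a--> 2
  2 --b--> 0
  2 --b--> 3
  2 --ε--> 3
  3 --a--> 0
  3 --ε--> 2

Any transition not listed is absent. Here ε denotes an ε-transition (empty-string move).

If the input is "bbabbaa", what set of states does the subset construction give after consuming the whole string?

{0, 1, 2, 3}

Start in {0}.
Read 'b': {0} → {2, 3}.
Read 'b': {2, 3} → {0, 2, 3}.
Read 'a': {0, 2, 3} → {0, 1, 2, 3}.
Read 'b': {0, 1, 2, 3} → {0, 2, 3}.
Read 'b': {0, 2, 3} → {0, 2, 3}.
Read 'a': {0, 2, 3} → {0, 1, 2, 3}.
Read 'a': {0, 1, 2, 3} → {0, 1, 2, 3}.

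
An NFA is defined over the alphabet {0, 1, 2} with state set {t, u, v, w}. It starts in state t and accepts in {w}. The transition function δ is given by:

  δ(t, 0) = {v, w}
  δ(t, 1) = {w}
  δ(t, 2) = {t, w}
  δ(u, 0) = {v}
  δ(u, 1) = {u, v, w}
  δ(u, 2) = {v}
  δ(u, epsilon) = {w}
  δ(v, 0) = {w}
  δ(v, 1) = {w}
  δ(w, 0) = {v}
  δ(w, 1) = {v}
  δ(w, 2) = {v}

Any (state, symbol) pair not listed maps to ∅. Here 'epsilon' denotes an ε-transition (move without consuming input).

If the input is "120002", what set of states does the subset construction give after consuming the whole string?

{v}

Start in {t}.
Read '1': t→{w}; now {w}.
Read '2': w→{v}; now {v}.
Read '0': v→{w}; now {w}.
Read '0': w→{v}; now {v}.
Read '0': v→{w}; now {w}.
Read '2': w→{v}; now {v}.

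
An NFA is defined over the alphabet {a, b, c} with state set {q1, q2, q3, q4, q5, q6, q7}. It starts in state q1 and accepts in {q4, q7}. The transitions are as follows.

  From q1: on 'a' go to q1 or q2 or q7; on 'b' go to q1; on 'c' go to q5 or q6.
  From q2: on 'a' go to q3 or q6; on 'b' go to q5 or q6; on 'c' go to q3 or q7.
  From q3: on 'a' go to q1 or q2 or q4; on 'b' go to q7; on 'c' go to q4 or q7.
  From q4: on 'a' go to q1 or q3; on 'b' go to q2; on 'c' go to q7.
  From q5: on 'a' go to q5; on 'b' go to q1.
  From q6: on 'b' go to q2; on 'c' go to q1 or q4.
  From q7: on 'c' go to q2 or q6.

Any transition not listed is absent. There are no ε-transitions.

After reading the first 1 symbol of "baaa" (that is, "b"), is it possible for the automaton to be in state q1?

Yes

Start in {q1}.
Read 'b': q1→{q1}; now {q1}.
State q1 is in {q1}.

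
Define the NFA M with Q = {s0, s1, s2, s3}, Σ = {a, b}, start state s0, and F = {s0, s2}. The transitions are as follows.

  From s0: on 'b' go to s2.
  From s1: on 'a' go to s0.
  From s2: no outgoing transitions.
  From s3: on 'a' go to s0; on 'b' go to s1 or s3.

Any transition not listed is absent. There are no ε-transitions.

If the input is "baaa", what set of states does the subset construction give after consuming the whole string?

∅

Start in {s0}.
Read 'b': {s0} → {s2}.
Read 'a': {s2} → ∅.
The set is empty and remains empty for the remaining 2 symbols.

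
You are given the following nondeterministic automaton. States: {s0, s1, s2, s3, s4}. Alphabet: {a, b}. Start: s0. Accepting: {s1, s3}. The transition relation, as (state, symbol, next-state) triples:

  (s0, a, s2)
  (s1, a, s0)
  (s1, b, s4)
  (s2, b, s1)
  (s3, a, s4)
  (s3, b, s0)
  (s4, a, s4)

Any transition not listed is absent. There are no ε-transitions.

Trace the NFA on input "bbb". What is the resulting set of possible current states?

∅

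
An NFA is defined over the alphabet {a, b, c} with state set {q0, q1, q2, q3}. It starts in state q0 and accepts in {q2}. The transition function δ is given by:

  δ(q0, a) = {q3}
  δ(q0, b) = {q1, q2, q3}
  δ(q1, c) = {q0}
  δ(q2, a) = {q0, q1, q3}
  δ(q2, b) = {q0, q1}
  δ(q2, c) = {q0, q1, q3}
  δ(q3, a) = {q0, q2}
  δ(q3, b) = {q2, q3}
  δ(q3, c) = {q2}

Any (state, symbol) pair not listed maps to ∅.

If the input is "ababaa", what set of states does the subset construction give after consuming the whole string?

{q0, q1, q2, q3}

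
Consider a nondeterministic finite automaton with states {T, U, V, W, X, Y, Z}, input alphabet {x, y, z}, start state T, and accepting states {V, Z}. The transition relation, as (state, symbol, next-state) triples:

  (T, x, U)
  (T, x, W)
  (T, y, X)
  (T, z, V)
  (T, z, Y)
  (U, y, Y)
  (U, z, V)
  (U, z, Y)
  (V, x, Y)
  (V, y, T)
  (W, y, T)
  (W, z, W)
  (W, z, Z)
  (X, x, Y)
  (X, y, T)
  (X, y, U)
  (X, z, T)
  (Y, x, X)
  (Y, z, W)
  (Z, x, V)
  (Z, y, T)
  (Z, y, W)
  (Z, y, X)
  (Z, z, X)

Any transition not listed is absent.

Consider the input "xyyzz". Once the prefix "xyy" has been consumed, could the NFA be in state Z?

Start in {T}.
Read 'x': {T} → {U, W}.
Read 'y': {U, W} → {T, Y}.
Read 'y': {T, Y} → {X}.
State Z is not in {X}.

No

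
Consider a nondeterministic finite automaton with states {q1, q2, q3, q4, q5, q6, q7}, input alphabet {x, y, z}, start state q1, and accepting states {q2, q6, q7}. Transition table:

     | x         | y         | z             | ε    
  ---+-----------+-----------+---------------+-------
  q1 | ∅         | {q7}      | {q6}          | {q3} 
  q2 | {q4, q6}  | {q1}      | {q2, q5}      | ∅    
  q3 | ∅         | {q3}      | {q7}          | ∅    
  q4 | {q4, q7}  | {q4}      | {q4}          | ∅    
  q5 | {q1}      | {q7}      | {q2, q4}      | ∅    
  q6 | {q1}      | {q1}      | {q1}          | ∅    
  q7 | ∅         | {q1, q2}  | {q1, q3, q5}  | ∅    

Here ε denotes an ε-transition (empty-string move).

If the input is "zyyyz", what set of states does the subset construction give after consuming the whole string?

Start: ε-closure({q1}) = {q1, q3}.
Read 'z': q1→{q6}, q3→{q7}; now {q6, q7}.
Read 'y': q6→{q1}, q7→{q1, q2}; union {q1, q2}; ε-closure = {q1, q2, q3}.
Read 'y': q1→{q7}, q2→{q1}, q3→{q3}; now {q1, q3, q7}.
Read 'y': q1→{q7}, q3→{q3}, q7→{q1, q2}; now {q1, q2, q3, q7}.
Read 'z': q1→{q6}, q2→{q2, q5}, q3→{q7}, q7→{q1, q3, q5}; now {q1, q2, q3, q5, q6, q7}.

{q1, q2, q3, q5, q6, q7}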